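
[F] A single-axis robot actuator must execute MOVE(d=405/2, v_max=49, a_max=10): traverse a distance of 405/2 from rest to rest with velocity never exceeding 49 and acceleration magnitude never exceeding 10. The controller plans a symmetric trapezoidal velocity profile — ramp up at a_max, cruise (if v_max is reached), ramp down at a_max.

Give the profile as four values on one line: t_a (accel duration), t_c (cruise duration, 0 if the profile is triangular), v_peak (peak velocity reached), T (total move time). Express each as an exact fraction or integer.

t_a=9/2 t_c=0 v_peak=45 T=9

v_max²/a_max = 49²/10 = 2401/10
405/2 < 2401/10 so t_c = 0
v_peak = √(405/2·10) = √2025 = 45
t_a = 45/10 = 9/2; t_c = 0
T = 2·9/2 = 9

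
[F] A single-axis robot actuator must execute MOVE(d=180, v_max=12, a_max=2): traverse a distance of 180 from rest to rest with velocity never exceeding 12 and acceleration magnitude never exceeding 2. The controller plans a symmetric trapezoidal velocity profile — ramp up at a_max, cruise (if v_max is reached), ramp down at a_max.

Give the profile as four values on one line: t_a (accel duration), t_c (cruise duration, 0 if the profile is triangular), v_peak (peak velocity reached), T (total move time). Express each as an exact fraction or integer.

t_a=6 t_c=9 v_peak=12 T=21

v_max²/a_max = 12²/2 = 72
180 ≥ 72 so v_max reached
t_a = 12/2 = 6; v_peak = 12
d_cruise = 180 − 72 = 108; t_c = 108/12 = 9
T = 2·6 + 9 = 21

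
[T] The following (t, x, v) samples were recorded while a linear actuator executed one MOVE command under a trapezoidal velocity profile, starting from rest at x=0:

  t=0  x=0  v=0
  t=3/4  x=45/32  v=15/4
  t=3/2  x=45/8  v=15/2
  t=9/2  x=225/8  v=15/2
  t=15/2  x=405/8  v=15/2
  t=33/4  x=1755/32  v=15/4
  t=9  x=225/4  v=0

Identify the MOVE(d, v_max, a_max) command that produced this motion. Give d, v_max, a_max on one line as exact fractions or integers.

final state: t=9, x=225/4, v=0 → d = 225/4
a_max = (15/4−0)/(3/4−0) = 5
max v = 15/2 over t∈[3/2,15/2] → v_max = 15/2
check: 15/2·(3/2+6) = 225/4 ✓

d=225/4 v_max=15/2 a_max=5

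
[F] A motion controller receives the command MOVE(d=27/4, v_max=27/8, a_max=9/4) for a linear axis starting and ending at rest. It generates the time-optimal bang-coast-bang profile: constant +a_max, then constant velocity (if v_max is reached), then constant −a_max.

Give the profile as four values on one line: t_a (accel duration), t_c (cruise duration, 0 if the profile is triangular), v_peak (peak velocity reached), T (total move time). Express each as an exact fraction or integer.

t_a=3/2 t_c=1/2 v_peak=27/8 T=7/2

(v_max)²/a_max = (27/8)²/(9/4) = 81/16
27/4 ≥ 81/16 → trapezoidal
t_a = (27/8)/(9/4) = 3/2; v_peak = 27/8
d_cruise = 27/4 − 81/16 = 27/16; t_c = (27/16)/(27/8) = 1/2
T = 2·3/2 + 1/2 = 7/2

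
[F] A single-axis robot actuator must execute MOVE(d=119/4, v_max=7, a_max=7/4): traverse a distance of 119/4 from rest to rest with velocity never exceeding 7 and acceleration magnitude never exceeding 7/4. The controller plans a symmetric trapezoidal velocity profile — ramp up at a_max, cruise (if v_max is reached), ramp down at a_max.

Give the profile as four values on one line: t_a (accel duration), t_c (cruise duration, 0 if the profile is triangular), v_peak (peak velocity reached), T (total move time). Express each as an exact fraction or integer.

v_max²/a_max = 7²/(7/4) = 28
119/4 ≥ 28 ⇒ cruise phase
t_a = 7/(7/4) = 4; v_peak = 7
d_cruise = 119/4 − 28 = 7/4; t_c = (7/4)/7 = 1/4
T = 2·4 + 1/4 = 33/4

t_a=4 t_c=1/4 v_peak=7 T=33/4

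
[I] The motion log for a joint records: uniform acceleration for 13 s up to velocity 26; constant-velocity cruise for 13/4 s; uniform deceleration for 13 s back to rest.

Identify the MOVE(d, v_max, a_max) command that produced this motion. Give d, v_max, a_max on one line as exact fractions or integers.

a_max = 26/13 = 2
d_a = ½·26·13 = 169; d_c = 26·13/4 = 169/2
d = 2·169 + 169/2 = 845/2
t_c = 13/4 > 0 → v_max = v_peak = 26

d=845/2 v_max=26 a_max=2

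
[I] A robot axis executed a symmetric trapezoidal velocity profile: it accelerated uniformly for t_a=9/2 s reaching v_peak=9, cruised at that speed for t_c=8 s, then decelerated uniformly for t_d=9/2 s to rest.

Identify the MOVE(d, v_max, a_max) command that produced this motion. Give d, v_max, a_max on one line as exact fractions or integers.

a_max = 9/(9/2) = 2
d_a = ½·9·9/2 = 81/4; d_c = 9·8 = 72
d = 2·81/4 + 72 = 225/2
t_c = 8 > 0 so v_max = 9

d=225/2 v_max=9 a_max=2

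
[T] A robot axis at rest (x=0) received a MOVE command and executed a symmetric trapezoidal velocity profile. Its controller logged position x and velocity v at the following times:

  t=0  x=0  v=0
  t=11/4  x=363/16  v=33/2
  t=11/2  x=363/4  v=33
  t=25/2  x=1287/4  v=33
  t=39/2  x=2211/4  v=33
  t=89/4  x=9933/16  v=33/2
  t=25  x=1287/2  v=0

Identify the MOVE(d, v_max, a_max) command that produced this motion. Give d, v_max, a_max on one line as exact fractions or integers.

final state: t=25, x=1287/2, v=0 → d = 1287/2
a_max = (33/2−0)/(11/4−0) = 6
max v = 33 over t∈[11/2,39/2] → v_max = 33
check: 33·(11/2+14) = 1287/2 ✓

d=1287/2 v_max=33 a_max=6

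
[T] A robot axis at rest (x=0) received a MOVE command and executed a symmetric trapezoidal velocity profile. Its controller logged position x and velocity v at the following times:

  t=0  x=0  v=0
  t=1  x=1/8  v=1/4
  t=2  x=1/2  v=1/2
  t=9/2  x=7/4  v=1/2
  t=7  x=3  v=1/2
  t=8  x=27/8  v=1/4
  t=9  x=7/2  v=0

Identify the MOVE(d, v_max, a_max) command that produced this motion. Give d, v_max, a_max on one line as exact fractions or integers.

d=7/2 v_max=1/2 a_max=1/4

final state: t=9, x=7/2, v=0 → d = 7/2
a_max = (1/4−0)/(1−0) = 1/4
max v = 1/2 over t∈[2,7] → v_max = 1/2
check: 1/2·(2+5) = 7/2 ✓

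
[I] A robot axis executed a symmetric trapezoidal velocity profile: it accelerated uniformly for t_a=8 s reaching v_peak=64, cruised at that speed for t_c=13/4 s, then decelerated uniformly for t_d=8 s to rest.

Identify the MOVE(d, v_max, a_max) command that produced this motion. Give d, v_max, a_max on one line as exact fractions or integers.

a_max = 64/8 = 8
d_a = ½·64·8 = 256; d_c = 64·13/4 = 208
d = 2·256 + 208 = 720
t_c = 13/4 > 0 so v_max = 64

d=720 v_max=64 a_max=8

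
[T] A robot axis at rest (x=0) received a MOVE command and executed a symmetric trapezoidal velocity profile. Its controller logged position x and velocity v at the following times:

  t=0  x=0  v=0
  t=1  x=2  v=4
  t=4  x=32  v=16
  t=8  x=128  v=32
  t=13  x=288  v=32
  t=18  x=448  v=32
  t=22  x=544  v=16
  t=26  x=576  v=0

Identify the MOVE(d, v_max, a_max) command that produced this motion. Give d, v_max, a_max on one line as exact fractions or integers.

d=576 v_max=32 a_max=4

final state: t=26, x=576, v=0 → d = 576
a_max = (4−0)/(1−0) = 4
max v = 32 over t∈[8,18] → v_max = 32
check: 32·(8+10) = 576 ✓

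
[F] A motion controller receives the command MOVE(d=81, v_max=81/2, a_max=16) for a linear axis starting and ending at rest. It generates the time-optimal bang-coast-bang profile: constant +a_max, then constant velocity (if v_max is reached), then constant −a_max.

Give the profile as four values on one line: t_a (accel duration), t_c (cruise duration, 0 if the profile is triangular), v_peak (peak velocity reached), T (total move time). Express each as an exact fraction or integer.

v_max²/a_max = (81/2)²/16 = 6561/64
81 < 6561/64 → triangular
v_peak = √(81·16) = √1296 = 36
t_a = 36/16 = 9/4; t_c = 0
T = 2·9/4 = 9/2

t_a=9/4 t_c=0 v_peak=36 T=9/2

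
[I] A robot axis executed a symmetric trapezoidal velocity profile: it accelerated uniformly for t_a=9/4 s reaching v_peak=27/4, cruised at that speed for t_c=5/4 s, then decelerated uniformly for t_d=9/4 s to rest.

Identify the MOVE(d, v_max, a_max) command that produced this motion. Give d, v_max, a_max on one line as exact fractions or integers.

d=189/8 v_max=27/4 a_max=3

a_max = (27/4)/(9/4) = 3
d_a = ½·27/4·9/4 = 243/32; d_c = 27/4·5/4 = 135/16
d = 2·243/32 + 135/16 = 189/8
t_c = 5/4 > 0 so v_max = 27/4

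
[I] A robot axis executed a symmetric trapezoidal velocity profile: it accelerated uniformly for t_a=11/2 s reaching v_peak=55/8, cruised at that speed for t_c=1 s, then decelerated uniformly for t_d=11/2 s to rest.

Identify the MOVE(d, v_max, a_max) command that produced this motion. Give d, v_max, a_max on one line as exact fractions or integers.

d=715/16 v_max=55/8 a_max=5/4

a_max = (55/8)/(11/2) = 5/4
d_a = ½·55/8·11/2 = 605/32; d_c = 55/8·1 = 55/8
d = 2·605/32 + 55/8 = 715/16
t_c = 1 > 0 ⇒ limit active, v_max = 55/8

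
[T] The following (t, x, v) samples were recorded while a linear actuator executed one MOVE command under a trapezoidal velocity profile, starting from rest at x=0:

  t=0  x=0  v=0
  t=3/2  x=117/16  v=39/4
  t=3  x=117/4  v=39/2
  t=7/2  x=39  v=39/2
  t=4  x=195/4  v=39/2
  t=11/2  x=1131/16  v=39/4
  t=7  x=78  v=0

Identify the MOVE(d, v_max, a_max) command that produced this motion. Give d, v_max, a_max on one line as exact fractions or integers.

final state: t=7, x=78, v=0 → d = 78
a_max = (39/4−0)/(3/2−0) = 13/2
max v = 39/2 over t∈[3,4] → v_max = 39/2
check: 39/2·(3+1) = 78 ✓

d=78 v_max=39/2 a_max=13/2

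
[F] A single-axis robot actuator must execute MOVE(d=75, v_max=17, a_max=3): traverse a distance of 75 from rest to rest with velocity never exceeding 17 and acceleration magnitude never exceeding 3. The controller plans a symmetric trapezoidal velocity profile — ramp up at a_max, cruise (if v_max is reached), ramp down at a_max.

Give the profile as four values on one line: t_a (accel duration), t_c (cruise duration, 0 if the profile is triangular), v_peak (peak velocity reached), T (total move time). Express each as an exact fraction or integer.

t_a=5 t_c=0 v_peak=15 T=10

(v_max)²/a_max = 17²/3 = 289/3
75 < 289/3 → triangular
v_peak = √(75·3) = √225 = 15
t_a = 15/3 = 5; t_c = 0
T = 2·5 = 10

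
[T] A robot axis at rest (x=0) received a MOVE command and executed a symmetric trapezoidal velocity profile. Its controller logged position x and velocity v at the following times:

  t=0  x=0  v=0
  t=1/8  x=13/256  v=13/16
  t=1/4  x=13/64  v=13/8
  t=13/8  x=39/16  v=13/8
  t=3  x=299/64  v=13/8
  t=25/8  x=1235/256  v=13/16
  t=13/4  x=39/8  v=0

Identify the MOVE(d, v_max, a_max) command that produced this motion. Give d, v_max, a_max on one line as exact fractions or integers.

d=39/8 v_max=13/8 a_max=13/2

final state: t=13/4, x=39/8, v=0 → d = 39/8
a_max = (13/16−0)/(1/8−0) = 13/2
max v = 13/8 over t∈[1/4,3] → v_max = 13/8
check: 13/8·(1/4+11/4) = 39/8 ✓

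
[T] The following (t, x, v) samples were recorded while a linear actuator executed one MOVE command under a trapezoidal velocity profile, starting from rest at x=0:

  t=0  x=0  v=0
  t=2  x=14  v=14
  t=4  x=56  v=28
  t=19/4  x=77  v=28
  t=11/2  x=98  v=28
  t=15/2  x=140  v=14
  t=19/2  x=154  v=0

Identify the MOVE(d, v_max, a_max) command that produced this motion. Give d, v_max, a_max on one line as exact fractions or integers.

final state: t=19/2, x=154, v=0 → d = 154
a_max = (14−0)/(2−0) = 7
max v = 28 over t∈[4,11/2] → v_max = 28
check: 28·(4+3/2) = 154 ✓

d=154 v_max=28 a_max=7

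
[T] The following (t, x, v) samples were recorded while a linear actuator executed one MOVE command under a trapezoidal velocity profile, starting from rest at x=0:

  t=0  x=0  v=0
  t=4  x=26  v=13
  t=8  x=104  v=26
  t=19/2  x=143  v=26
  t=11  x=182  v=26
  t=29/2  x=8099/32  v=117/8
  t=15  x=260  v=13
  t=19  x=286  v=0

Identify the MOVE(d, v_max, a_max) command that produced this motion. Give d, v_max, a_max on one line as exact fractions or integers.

d=286 v_max=26 a_max=13/4

final state: t=19, x=286, v=0 → d = 286
a_max = (13−0)/(4−0) = 13/4
max v = 26 over t∈[8,11] → v_max = 26
check: 26·(8+3) = 286 ✓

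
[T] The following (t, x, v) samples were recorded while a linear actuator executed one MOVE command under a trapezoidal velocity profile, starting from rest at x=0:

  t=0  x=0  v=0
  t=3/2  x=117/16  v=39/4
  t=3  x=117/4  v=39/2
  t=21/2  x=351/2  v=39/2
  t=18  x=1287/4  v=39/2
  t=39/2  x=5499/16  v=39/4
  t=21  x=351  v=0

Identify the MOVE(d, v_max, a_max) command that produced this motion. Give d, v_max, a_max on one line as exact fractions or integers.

final state: t=21, x=351, v=0 → d = 351
a_max = (39/4−0)/(3/2−0) = 13/2
max v = 39/2 over t∈[3,18] → v_max = 39/2
check: 39/2·(3+15) = 351 ✓

d=351 v_max=39/2 a_max=13/2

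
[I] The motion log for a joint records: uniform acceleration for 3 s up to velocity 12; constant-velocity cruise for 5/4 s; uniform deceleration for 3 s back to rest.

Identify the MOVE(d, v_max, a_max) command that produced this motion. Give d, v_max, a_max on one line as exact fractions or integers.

a_max = 12/3 = 4
d_a = ½·12·3 = 18; d_c = 12·5/4 = 15
d = 2·18 + 15 = 51
t_c = 5/4 > 0 so v_max = 12

d=51 v_max=12 a_max=4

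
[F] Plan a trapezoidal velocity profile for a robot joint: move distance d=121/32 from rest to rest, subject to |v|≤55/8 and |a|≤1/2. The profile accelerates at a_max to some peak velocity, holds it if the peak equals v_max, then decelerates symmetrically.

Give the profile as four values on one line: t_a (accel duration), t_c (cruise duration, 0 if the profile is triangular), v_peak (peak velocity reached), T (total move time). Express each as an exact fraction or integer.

t_a=11/4 t_c=0 v_peak=11/8 T=11/2

vₘ²/aₘ = (55/8)²/(1/2) = 3025/32
121/32 < 3025/32 so t_c = 0
v_peak = √(121/32·1/2) = √(121/64) = 11/8
t_a = (11/8)/(1/2) = 11/4; t_c = 0
T = 2·11/4 = 11/2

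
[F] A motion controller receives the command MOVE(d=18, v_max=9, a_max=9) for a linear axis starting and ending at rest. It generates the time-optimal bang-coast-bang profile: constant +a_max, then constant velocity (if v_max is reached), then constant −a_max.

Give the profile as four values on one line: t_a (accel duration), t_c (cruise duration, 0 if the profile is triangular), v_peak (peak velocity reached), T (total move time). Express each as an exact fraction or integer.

t_a=1 t_c=1 v_peak=9 T=3

(v_max)²/a_max = 9²/9 = 9
18 ≥ 9 so v_max reached
t_a = 9/9 = 1; v_peak = 9
d_cruise = 18 − 9 = 9; t_c = 9/9 = 1
T = 2·1 + 1 = 3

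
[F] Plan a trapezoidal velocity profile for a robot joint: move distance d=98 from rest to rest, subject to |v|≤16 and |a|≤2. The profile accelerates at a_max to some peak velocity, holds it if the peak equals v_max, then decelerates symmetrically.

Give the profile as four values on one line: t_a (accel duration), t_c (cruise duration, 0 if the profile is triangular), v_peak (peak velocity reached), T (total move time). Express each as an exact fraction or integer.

t_a=7 t_c=0 v_peak=14 T=14

(v_max)²/a_max = 16²/2 = 128
98 < 128 ⇒ no cruise
v_peak = √(98·2) = √196 = 14
t_a = 14/2 = 7; t_c = 0
T = 2·7 = 14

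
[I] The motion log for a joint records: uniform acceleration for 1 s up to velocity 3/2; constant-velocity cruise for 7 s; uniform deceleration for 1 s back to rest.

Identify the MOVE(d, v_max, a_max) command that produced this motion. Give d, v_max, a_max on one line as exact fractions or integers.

d=12 v_max=3/2 a_max=3/2

a_max = (3/2)/1 = 3/2
d_a = ½·3/2·1 = 3/4; d_c = 3/2·7 = 21/2
d = 2·3/4 + 21/2 = 12
t_c = 7 > 0 ⇒ limit active, v_max = 3/2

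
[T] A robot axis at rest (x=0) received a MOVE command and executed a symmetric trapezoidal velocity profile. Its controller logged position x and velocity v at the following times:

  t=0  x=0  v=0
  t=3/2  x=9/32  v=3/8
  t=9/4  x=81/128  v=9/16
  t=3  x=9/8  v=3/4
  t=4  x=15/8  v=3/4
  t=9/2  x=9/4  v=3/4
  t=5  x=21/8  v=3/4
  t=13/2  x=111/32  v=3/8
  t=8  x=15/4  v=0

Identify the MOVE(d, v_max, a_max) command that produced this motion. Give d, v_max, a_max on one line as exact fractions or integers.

d=15/4 v_max=3/4 a_max=1/4

final state: t=8, x=15/4, v=0 → d = 15/4
a_max = (3/8−0)/(3/2−0) = 1/4
max v = 3/4 over t∈[3,5] → v_max = 3/4
check: 3/4·(3+2) = 15/4 ✓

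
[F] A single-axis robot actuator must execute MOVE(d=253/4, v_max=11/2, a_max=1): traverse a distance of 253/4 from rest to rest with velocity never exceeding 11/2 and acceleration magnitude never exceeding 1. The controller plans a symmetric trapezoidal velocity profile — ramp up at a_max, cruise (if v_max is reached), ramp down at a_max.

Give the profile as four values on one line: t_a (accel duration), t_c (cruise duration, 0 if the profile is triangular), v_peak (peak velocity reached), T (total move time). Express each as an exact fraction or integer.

(v_max)²/a_max = (11/2)²/1 = 121/4
253/4 ≥ 121/4 → trapezoidal
t_a = (11/2)/1 = 11/2; v_peak = 11/2
d_cruise = 253/4 − 121/4 = 33; t_c = 33/(11/2) = 6
T = 2·11/2 + 6 = 17

t_a=11/2 t_c=6 v_peak=11/2 T=17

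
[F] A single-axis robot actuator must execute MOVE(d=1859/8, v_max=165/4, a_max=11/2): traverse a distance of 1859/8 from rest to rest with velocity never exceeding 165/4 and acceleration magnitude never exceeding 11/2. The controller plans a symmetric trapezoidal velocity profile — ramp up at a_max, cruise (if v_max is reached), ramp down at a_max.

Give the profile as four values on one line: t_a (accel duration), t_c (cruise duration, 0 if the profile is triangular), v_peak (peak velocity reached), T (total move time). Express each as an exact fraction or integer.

v_max²/a_max = (165/4)²/(11/2) = 2475/8
1859/8 < 2475/8 → triangular
v_peak = √(1859/8·11/2) = √(20449/16) = 143/4
t_a = (143/4)/(11/2) = 13/2; t_c = 0
T = 2·13/2 = 13

t_a=13/2 t_c=0 v_peak=143/4 T=13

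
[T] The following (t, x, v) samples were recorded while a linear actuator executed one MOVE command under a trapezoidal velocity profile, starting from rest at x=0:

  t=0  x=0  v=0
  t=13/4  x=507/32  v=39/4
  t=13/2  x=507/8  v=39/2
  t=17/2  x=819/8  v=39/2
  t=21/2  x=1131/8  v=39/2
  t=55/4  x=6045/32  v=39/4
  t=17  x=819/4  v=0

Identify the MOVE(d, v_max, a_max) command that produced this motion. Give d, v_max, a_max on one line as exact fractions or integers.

final state: t=17, x=819/4, v=0 → d = 819/4
a_max = (39/4−0)/(13/4−0) = 3
max v = 39/2 over t∈[13/2,21/2] → v_max = 39/2
check: 39/2·(13/2+4) = 819/4 ✓

d=819/4 v_max=39/2 a_max=3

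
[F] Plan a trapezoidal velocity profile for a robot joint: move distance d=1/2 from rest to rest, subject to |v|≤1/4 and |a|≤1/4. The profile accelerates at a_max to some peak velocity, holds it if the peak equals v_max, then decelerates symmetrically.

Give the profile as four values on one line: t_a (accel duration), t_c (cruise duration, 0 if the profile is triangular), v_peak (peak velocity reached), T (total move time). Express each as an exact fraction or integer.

v_max²/a_max = (1/4)²/(1/4) = 1/4
1/2 ≥ 1/4 → trapezoidal
t_a = (1/4)/(1/4) = 1; v_peak = 1/4
d_cruise = 1/2 − 1/4 = 1/4; t_c = (1/4)/(1/4) = 1
T = 2·1 + 1 = 3

t_a=1 t_c=1 v_peak=1/4 T=3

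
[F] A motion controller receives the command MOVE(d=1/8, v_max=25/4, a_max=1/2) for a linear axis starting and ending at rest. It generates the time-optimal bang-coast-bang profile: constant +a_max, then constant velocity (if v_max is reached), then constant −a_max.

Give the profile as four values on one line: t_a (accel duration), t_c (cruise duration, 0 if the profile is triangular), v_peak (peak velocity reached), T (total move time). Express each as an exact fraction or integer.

t_a=1/2 t_c=0 v_peak=1/4 T=1

(v_max)²/a_max = (25/4)²/(1/2) = 625/8
1/8 < 625/8 ⇒ no cruise
v_peak = √(1/8·1/2) = √(1/16) = 1/4
t_a = (1/4)/(1/2) = 1/2; t_c = 0
T = 2·1/2 = 1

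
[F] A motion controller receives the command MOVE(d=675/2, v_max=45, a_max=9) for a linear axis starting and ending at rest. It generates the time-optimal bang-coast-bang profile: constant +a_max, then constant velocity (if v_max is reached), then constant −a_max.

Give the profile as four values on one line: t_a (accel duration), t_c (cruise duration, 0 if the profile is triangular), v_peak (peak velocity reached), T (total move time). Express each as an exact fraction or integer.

t_a=5 t_c=5/2 v_peak=45 T=25/2

vₘ²/aₘ = 45²/9 = 225
675/2 ≥ 225 ⇒ cruise phase
t_a = 45/9 = 5; v_peak = 45
d_cruise = 675/2 − 225 = 225/2; t_c = (225/2)/45 = 5/2
T = 2·5 + 5/2 = 25/2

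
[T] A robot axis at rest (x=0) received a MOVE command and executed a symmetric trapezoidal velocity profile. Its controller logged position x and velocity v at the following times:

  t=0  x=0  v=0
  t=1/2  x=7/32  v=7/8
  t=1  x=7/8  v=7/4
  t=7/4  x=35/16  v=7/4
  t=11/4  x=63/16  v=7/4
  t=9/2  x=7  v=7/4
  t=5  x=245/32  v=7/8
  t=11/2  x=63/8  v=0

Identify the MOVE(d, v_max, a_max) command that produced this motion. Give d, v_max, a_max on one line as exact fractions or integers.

d=63/8 v_max=7/4 a_max=7/4

final state: t=11/2, x=63/8, v=0 → d = 63/8
a_max = (7/8−0)/(1/2−0) = 7/4
max v = 7/4 over t∈[1,9/2] → v_max = 7/4
check: 7/4·(1+7/2) = 63/8 ✓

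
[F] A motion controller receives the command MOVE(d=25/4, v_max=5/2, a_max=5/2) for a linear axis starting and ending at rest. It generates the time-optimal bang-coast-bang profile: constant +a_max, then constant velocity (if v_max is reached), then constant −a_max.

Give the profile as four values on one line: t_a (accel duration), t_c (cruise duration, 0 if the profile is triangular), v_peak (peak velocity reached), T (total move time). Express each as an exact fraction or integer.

vₘ²/aₘ = (5/2)²/(5/2) = 5/2
25/4 ≥ 5/2 so v_max reached
t_a = (5/2)/(5/2) = 1; v_peak = 5/2
d_cruise = 25/4 − 5/2 = 15/4; t_c = (15/4)/(5/2) = 3/2
T = 2·1 + 3/2 = 7/2

t_a=1 t_c=3/2 v_peak=5/2 T=7/2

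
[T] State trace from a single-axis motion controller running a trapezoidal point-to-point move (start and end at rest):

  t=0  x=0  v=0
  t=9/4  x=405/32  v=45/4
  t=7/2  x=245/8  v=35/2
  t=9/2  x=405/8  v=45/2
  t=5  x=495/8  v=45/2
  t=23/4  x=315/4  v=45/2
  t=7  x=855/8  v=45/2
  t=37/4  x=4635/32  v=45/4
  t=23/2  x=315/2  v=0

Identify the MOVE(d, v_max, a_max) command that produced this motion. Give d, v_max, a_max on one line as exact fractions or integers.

final state: t=23/2, x=315/2, v=0 → d = 315/2
a_max = (45/4−0)/(9/4−0) = 5
max v = 45/2 over t∈[9/2,7] → v_max = 45/2
check: 45/2·(9/2+5/2) = 315/2 ✓

d=315/2 v_max=45/2 a_max=5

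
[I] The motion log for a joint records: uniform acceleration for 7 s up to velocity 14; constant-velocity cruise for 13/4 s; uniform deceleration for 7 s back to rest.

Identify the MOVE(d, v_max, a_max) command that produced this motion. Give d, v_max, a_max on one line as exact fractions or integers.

d=287/2 v_max=14 a_max=2

a_max = 14/7 = 2
d_a = ½·14·7 = 49; d_c = 14·13/4 = 91/2
d = 2·49 + 91/2 = 287/2
t_c = 13/4 > 0 so v_max = 14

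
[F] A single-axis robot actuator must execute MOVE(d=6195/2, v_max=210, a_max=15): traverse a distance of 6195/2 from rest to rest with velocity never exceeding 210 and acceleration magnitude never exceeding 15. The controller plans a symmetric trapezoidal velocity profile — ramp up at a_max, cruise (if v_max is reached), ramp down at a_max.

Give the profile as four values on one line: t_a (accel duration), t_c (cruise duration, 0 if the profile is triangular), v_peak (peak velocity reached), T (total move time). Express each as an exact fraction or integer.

vₘ²/aₘ = 210²/15 = 2940
6195/2 ≥ 2940 → trapezoidal
t_a = 210/15 = 14; v_peak = 210
d_cruise = 6195/2 − 2940 = 315/2; t_c = (315/2)/210 = 3/4
T = 2·14 + 3/4 = 115/4

t_a=14 t_c=3/4 v_peak=210 T=115/4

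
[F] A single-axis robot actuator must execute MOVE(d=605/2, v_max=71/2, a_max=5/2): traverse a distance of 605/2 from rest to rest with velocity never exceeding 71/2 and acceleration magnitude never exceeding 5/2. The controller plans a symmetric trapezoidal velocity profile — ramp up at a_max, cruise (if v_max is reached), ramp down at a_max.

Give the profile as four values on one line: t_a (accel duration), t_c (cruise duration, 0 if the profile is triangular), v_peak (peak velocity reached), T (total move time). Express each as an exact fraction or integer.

t_a=11 t_c=0 v_peak=55/2 T=22

(v_max)²/a_max = (71/2)²/(5/2) = 5041/10
605/2 < 5041/10 so t_c = 0
v_peak = √(605/2·5/2) = √(3025/4) = 55/2
t_a = (55/2)/(5/2) = 11; t_c = 0
T = 2·11 = 22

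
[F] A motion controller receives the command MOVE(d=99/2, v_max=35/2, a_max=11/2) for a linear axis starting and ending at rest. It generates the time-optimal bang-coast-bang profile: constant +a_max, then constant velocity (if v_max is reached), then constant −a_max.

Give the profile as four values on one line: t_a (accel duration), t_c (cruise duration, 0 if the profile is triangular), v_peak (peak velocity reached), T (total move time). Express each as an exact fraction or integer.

vₘ²/aₘ = (35/2)²/(11/2) = 1225/22
99/2 < 1225/22 ⇒ no cruise
v_peak = √(99/2·11/2) = √(1089/4) = 33/2
t_a = (33/2)/(11/2) = 3; t_c = 0
T = 2·3 = 6

t_a=3 t_c=0 v_peak=33/2 T=6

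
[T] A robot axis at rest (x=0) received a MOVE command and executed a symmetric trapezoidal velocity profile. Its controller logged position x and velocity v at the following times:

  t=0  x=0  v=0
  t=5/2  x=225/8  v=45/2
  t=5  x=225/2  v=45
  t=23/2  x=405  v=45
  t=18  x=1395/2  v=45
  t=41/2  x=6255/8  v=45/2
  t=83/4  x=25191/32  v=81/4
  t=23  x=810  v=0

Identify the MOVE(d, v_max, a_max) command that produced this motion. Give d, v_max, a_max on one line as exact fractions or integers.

final state: t=23, x=810, v=0 → d = 810
a_max = (45/2−0)/(5/2−0) = 9
max v = 45 over t∈[5,18] → v_max = 45
check: 45·(5+13) = 810 ✓

d=810 v_max=45 a_max=9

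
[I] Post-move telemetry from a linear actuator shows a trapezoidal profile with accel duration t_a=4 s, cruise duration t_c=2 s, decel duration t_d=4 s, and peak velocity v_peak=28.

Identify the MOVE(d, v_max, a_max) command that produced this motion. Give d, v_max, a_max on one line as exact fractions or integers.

d=168 v_max=28 a_max=7

a_max = 28/4 = 7
d_a = ½·28·4 = 56; d_c = 28·2 = 56
d = 2·56 + 56 = 168
t_c = 2 > 0 ⇒ limit active, v_max = 28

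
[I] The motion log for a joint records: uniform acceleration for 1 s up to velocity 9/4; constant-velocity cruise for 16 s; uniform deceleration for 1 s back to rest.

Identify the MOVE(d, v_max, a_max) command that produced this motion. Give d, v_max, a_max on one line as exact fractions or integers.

d=153/4 v_max=9/4 a_max=9/4

a_max = (9/4)/1 = 9/4
d_a = ½·9/4·1 = 9/8; d_c = 9/4·16 = 36
d = 2·9/8 + 36 = 153/4
t_c = 16 > 0 so v_max = 9/4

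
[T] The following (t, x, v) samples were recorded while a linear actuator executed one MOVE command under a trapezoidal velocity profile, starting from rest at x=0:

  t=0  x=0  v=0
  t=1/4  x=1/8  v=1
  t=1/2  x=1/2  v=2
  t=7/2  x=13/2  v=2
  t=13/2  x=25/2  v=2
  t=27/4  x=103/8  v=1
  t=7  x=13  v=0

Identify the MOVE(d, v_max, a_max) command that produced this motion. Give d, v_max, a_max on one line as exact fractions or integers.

final state: t=7, x=13, v=0 → d = 13
a_max = (1−0)/(1/4−0) = 4
max v = 2 over t∈[1/2,13/2] → v_max = 2
check: 2·(1/2+6) = 13 ✓

d=13 v_max=2 a_max=4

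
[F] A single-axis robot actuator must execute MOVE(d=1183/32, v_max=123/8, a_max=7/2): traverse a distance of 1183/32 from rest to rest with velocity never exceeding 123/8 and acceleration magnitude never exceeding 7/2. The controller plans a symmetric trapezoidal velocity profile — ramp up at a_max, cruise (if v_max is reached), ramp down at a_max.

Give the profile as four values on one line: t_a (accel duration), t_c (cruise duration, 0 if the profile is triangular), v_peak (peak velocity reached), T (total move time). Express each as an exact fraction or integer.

t_a=13/4 t_c=0 v_peak=91/8 T=13/2

(v_max)²/a_max = (123/8)²/(7/2) = 15129/224
1183/32 < 15129/224 ⇒ no cruise
v_peak = √(1183/32·7/2) = √(8281/64) = 91/8
t_a = (91/8)/(7/2) = 13/4; t_c = 0
T = 2·13/4 = 13/2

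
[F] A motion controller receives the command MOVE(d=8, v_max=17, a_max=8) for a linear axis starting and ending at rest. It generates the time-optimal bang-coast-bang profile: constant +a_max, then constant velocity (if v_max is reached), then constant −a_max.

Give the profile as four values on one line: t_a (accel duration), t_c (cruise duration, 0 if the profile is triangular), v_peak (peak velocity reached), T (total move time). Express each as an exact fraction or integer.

v_max²/a_max = 17²/8 = 289/8
8 < 289/8 so t_c = 0
v_peak = √(8·8) = √64 = 8
t_a = 8/8 = 1; t_c = 0
T = 2·1 = 2

t_a=1 t_c=0 v_peak=8 T=2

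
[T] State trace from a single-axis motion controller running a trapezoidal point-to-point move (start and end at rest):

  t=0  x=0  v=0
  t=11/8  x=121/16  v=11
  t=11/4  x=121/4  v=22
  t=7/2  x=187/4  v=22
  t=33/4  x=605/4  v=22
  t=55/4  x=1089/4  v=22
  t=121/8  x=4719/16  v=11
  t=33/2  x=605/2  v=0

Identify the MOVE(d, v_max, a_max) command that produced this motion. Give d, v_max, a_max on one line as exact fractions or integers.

d=605/2 v_max=22 a_max=8

final state: t=33/2, x=605/2, v=0 → d = 605/2
a_max = (11−0)/(11/8−0) = 8
max v = 22 over t∈[11/4,55/4] → v_max = 22
check: 22·(11/4+11) = 605/2 ✓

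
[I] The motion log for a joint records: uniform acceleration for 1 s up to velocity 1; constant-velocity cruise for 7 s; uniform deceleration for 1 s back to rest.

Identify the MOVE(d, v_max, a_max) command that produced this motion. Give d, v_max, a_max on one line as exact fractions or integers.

d=8 v_max=1 a_max=1

a_max = 1/1 = 1
d_a = ½·1·1 = 1/2; d_c = 1·7 = 7
d = 2·1/2 + 7 = 8
t_c = 7 > 0 → v_max = v_peak = 1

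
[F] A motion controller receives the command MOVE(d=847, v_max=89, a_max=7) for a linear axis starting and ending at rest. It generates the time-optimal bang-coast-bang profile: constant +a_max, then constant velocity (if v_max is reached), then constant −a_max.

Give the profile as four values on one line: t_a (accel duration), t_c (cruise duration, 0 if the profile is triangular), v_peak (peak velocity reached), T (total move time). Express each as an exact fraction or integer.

t_a=11 t_c=0 v_peak=77 T=22

(v_max)²/a_max = 89²/7 = 7921/7
847 < 7921/7 ⇒ no cruise
v_peak = √(847·7) = √5929 = 77
t_a = 77/7 = 11; t_c = 0
T = 2·11 = 22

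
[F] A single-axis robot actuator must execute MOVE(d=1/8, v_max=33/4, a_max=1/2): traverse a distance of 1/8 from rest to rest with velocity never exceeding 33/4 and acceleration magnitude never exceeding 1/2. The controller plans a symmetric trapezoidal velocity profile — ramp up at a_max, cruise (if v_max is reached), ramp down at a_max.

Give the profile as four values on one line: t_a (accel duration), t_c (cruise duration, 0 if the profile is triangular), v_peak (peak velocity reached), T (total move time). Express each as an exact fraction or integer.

(v_max)²/a_max = (33/4)²/(1/2) = 1089/8
1/8 < 1089/8 so t_c = 0
v_peak = √(1/8·1/2) = √(1/16) = 1/4
t_a = (1/4)/(1/2) = 1/2; t_c = 0
T = 2·1/2 = 1

t_a=1/2 t_c=0 v_peak=1/4 T=1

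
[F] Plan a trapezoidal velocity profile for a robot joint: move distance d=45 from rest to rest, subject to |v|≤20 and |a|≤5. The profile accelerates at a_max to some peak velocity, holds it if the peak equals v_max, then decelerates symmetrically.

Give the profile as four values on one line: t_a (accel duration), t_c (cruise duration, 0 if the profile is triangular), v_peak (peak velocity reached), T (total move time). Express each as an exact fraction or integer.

vₘ²/aₘ = 20²/5 = 80
45 < 80 → triangular
v_peak = √(45·5) = √225 = 15
t_a = 15/5 = 3; t_c = 0
T = 2·3 = 6

t_a=3 t_c=0 v_peak=15 T=6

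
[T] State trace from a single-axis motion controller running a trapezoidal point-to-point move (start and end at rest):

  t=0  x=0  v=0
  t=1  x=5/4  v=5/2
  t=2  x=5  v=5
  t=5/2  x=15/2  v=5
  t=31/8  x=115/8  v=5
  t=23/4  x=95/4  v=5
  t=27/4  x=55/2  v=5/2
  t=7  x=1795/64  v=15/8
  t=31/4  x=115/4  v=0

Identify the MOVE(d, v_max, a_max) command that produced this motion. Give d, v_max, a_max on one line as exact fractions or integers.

final state: t=31/4, x=115/4, v=0 → d = 115/4
a_max = (5/2−0)/(1−0) = 5/2
max v = 5 over t∈[2,23/4] → v_max = 5
check: 5·(2+15/4) = 115/4 ✓

d=115/4 v_max=5 a_max=5/2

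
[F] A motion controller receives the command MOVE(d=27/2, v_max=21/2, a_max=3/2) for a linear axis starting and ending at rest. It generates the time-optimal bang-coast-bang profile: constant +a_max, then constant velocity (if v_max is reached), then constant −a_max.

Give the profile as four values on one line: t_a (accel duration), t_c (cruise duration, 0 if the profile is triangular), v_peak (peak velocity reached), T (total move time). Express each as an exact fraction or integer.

t_a=3 t_c=0 v_peak=9/2 T=6

v_max²/a_max = (21/2)²/(3/2) = 147/2
27/2 < 147/2 so t_c = 0
v_peak = √(27/2·3/2) = √(81/4) = 9/2
t_a = (9/2)/(3/2) = 3; t_c = 0
T = 2·3 = 6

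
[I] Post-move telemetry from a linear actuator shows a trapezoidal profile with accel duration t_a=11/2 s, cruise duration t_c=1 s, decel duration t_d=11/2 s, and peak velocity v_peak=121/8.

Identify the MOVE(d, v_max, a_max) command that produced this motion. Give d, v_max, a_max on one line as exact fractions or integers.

d=1573/16 v_max=121/8 a_max=11/4

a_max = (121/8)/(11/2) = 11/4
d_a = ½·121/8·11/2 = 1331/32; d_c = 121/8·1 = 121/8
d = 2·1331/32 + 121/8 = 1573/16
t_c = 1 > 0 → v_max = v_peak = 121/8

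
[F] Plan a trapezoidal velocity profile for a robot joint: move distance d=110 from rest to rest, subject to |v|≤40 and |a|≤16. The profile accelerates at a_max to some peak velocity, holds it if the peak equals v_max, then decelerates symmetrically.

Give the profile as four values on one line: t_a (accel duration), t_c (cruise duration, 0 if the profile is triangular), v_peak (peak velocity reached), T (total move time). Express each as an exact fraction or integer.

vₘ²/aₘ = 40²/16 = 100
110 ≥ 100 → trapezoidal
t_a = 40/16 = 5/2; v_peak = 40
d_cruise = 110 − 100 = 10; t_c = 10/40 = 1/4
T = 2·5/2 + 1/4 = 21/4

t_a=5/2 t_c=1/4 v_peak=40 T=21/4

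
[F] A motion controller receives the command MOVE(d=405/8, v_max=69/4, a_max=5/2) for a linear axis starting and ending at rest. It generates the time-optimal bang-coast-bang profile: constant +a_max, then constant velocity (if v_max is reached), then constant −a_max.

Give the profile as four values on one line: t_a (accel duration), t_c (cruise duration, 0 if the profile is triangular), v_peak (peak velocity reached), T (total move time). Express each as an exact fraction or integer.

t_a=9/2 t_c=0 v_peak=45/4 T=9

(v_max)²/a_max = (69/4)²/(5/2) = 4761/40
405/8 < 4761/40 → triangular
v_peak = √(405/8·5/2) = √(2025/16) = 45/4
t_a = (45/4)/(5/2) = 9/2; t_c = 0
T = 2·9/2 = 9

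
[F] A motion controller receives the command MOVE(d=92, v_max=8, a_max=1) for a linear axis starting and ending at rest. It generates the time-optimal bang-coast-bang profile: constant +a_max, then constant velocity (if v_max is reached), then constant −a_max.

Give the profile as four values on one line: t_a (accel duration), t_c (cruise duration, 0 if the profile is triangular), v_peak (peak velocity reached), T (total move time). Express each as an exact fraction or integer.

(v_max)²/a_max = 8²/1 = 64
92 ≥ 64 ⇒ cruise phase
t_a = 8/1 = 8; v_peak = 8
d_cruise = 92 − 64 = 28; t_c = 28/8 = 7/2
T = 2·8 + 7/2 = 39/2

t_a=8 t_c=7/2 v_peak=8 T=39/2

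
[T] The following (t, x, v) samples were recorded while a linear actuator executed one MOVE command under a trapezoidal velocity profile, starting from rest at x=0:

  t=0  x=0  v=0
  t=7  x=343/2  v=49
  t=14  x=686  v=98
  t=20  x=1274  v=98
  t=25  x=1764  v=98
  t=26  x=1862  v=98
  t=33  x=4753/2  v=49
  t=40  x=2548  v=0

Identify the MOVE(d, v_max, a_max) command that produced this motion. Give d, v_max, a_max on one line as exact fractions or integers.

d=2548 v_max=98 a_max=7

final state: t=40, x=2548, v=0 → d = 2548
a_max = (49−0)/(7−0) = 7
max v = 98 over t∈[14,26] → v_max = 98
check: 98·(14+12) = 2548 ✓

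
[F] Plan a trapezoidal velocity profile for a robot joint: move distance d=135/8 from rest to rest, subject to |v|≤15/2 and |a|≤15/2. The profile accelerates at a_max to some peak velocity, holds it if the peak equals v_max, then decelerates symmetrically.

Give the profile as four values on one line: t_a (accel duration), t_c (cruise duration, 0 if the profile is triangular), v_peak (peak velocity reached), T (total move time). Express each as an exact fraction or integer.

t_a=1 t_c=5/4 v_peak=15/2 T=13/4

(v_max)²/a_max = (15/2)²/(15/2) = 15/2
135/8 ≥ 15/2 ⇒ cruise phase
t_a = (15/2)/(15/2) = 1; v_peak = 15/2
d_cruise = 135/8 − 15/2 = 75/8; t_c = (75/8)/(15/2) = 5/4
T = 2·1 + 5/4 = 13/4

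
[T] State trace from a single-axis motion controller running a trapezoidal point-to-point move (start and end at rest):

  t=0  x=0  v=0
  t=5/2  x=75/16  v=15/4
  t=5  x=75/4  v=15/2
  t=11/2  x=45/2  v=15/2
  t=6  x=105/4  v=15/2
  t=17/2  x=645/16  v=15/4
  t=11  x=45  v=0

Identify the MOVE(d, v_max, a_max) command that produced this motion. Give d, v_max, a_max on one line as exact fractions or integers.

final state: t=11, x=45, v=0 → d = 45
a_max = (15/4−0)/(5/2−0) = 3/2
max v = 15/2 over t∈[5,6] → v_max = 15/2
check: 15/2·(5+1) = 45 ✓

d=45 v_max=15/2 a_max=3/2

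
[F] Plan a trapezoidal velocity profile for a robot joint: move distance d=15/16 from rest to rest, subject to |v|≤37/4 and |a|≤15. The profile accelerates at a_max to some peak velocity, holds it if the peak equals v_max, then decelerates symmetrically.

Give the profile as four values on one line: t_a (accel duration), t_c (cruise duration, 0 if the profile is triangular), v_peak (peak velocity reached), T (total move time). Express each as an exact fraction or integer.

vₘ²/aₘ = (37/4)²/15 = 1369/240
15/16 < 1369/240 so t_c = 0
v_peak = √(15/16·15) = √(225/16) = 15/4
t_a = (15/4)/15 = 1/4; t_c = 0
T = 2·1/4 = 1/2

t_a=1/4 t_c=0 v_peak=15/4 T=1/2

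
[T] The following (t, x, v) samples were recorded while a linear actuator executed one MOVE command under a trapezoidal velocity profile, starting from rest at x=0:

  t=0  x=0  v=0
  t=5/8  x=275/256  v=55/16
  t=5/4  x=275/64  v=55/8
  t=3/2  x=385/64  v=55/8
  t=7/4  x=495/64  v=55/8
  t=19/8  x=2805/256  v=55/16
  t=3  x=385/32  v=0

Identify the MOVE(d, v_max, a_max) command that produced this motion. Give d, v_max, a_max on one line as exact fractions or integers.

d=385/32 v_max=55/8 a_max=11/2

final state: t=3, x=385/32, v=0 → d = 385/32
a_max = (55/16−0)/(5/8−0) = 11/2
max v = 55/8 over t∈[5/4,7/4] → v_max = 55/8
check: 55/8·(5/4+1/2) = 385/32 ✓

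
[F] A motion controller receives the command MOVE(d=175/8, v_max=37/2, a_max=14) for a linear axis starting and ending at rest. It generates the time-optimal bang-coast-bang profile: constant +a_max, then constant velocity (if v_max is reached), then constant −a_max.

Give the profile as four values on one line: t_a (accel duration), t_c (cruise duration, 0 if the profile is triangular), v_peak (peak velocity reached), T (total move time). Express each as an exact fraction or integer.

vₘ²/aₘ = (37/2)²/14 = 1369/56
175/8 < 1369/56 ⇒ no cruise
v_peak = √(175/8·14) = √(1225/4) = 35/2
t_a = (35/2)/14 = 5/4; t_c = 0
T = 2·5/4 = 5/2

t_a=5/4 t_c=0 v_peak=35/2 T=5/2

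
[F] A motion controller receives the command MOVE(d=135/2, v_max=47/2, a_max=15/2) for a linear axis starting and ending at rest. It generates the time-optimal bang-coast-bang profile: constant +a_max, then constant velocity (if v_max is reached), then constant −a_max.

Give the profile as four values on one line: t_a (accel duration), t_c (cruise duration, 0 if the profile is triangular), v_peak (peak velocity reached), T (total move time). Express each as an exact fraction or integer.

vₘ²/aₘ = (47/2)²/(15/2) = 2209/30
135/2 < 2209/30 → triangular
v_peak = √(135/2·15/2) = √(2025/4) = 45/2
t_a = (45/2)/(15/2) = 3; t_c = 0
T = 2·3 = 6

t_a=3 t_c=0 v_peak=45/2 T=6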